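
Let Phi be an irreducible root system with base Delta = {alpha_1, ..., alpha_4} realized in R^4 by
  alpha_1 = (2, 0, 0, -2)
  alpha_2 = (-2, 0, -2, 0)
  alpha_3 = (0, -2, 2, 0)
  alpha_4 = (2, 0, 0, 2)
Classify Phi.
D_4 (so(8))

Compute the Cartan integers a_ij = 2(alpha_i, alpha_j)/(alpha_j, alpha_j); the resulting 4x4 Cartan matrix is
[[2, -1, 0, 0], [-1, 2, -1, -1], [0, -1, 2, 0], [0, -1, 0, 2]].
All simple roots have the same length, so the diagram is simply laced. The associated Dynkin diagram is a chain of 2 nodes with a fork of two nodes at one end (D_4), so the type is D_4 (the algebra so(8)).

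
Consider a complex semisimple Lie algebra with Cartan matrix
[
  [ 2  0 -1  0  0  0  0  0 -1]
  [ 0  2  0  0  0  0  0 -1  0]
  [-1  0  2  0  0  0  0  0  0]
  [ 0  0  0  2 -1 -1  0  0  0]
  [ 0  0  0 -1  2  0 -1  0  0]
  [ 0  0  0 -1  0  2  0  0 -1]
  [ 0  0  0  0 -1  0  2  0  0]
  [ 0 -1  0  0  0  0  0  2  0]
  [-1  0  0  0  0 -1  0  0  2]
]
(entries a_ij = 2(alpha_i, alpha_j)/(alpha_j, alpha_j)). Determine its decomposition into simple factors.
A_2 (sl(3)) + A_7 (sl(8))

The diagram associated to this matrix has two connected components: the simple roots {alpha_2, alpha_8} form a chain of 2 nodes with single edges (A_2), and {alpha_1, alpha_3, alpha_4, alpha_5, alpha_6, alpha_7, alpha_9} form a chain of 7 nodes with single edges (A_7). A semisimple Lie algebra decomposes uniquely as the direct sum of simple ideals, one per connected component of its Dynkin diagram, so g ≅ A_2 ⊕ A_7 (dimension 8 + 63 = 71).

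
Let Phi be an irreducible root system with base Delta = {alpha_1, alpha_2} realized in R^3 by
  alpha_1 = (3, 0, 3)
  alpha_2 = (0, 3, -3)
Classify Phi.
Compute the Cartan integers a_ij = 2(alpha_i, alpha_j)/(alpha_j, alpha_j); the resulting 2x2 Cartan matrix is
[[2, -1], [-1, 2]].
All simple roots have the same length, so the diagram is simply laced. The associated Dynkin diagram is a chain of 2 nodes with single edges (A_2), so the type is A_2 (the algebra sl(3)).

A_2 (sl(3))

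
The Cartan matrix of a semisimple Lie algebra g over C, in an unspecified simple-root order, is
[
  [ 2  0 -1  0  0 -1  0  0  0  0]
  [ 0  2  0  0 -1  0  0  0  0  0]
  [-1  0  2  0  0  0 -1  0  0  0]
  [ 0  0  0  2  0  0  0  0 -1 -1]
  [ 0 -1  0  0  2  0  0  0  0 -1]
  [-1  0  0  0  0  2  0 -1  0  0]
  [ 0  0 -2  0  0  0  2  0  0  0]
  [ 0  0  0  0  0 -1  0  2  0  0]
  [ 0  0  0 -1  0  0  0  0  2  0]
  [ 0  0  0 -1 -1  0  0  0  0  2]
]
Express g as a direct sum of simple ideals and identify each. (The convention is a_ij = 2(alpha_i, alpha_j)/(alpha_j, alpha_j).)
type A_5 + type C_5

The diagram associated to this matrix has two connected components: the simple roots {alpha_2, alpha_4, alpha_5, alpha_9, alpha_10} form a chain of 5 nodes with single edges (A_5), and {alpha_1, alpha_3, alpha_6, alpha_7, alpha_8} form a chain of 5 nodes with a double edge at one end; the terminal node there is the unique long simple root (C_5). A semisimple Lie algebra decomposes uniquely as the direct sum of simple ideals, one per connected component of its Dynkin diagram, so g ≅ A_5 ⊕ C_5 (dimension 35 + 55 = 90).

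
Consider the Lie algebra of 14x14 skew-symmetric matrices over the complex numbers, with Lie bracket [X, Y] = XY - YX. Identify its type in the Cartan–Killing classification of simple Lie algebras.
This is so(14) with 14 even, which has dimension 14(14-1)/2 = 91 and rank 14/2 = 7. In the classification of classical Lie algebras, the orthogonal algebra so(2n) in an even number of variables has type D_n; here n = 7, so the Dynkin diagram is a chain of 5 nodes with a fork of two nodes at one end (D_7). Hence the type is D_7.

D_7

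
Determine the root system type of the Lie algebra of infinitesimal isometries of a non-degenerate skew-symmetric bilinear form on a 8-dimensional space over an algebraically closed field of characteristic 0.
This is sp(8), which has dimension 8(8+1)/2 = 36 and rank 8/2 = 4. In the classification of classical Lie algebras, the symplectic algebra sp(2n) has type C_n; here n = 4, so the Dynkin diagram is a chain of 4 nodes with a double edge at one end; the terminal node there is the unique long simple root (C_4). Hence the type is C_4.

C4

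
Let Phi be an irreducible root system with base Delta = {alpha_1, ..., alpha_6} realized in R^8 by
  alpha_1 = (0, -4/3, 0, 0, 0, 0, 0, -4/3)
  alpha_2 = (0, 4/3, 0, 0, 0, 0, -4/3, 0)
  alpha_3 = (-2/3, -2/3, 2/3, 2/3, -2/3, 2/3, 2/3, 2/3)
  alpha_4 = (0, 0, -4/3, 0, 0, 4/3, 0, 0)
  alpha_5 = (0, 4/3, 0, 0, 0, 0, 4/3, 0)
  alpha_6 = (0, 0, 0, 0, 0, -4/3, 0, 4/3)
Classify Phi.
Compute the Cartan integers a_ij = 2(alpha_i, alpha_j)/(alpha_j, alpha_j); the resulting 6x6 Cartan matrix is
[[2, -1, 0, 0, -1, -1], [-1, 2, -1, 0, 0, 0], [0, -1, 2, 0, 0, 0], [0, 0, 0, 2, 0, -1], [-1, 0, 0, 0, 2, 0], [-1, 0, 0, -1, 0, 2]].
All simple roots have the same length, so the diagram is simply laced. The associated Dynkin diagram is a chain of 5 nodes with one extra node attached to the third node from one end (E_6), so the type is E_6.

type E_6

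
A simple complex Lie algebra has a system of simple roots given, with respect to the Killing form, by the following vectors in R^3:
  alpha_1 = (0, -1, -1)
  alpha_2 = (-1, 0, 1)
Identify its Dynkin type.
A2

Compute the Cartan integers a_ij = 2(alpha_i, alpha_j)/(alpha_j, alpha_j); the resulting 2x2 Cartan matrix is
[[2, -1], [-1, 2]].
All simple roots have the same length, so the diagram is simply laced. The associated Dynkin diagram is a chain of 2 nodes with single edges (A_2), so the type is A_2 (the algebra sl(3)).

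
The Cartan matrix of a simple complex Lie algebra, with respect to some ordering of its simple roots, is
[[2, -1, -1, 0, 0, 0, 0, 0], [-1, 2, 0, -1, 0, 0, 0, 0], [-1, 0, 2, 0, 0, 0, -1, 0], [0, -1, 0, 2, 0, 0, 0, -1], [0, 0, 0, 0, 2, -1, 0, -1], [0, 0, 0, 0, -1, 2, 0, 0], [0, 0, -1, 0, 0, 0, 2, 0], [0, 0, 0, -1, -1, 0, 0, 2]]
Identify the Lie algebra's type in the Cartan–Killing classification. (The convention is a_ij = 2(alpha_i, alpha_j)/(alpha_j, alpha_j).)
The matrix has rank 8 with 2's on the diagonal. Reading the off-diagonal entries as Dynkin edges (a single edge where a_ij = a_ji = -1; a double or triple edge where a_ij * a_ji = 2 or 3), the diagram is a chain of 8 nodes with single edges (A_8). One simple-root ordering that puts it in standard form is (alpha_7, alpha_3, alpha_1, alpha_2, alpha_4, alpha_8, alpha_5, alpha_6). So the algebra is type A_8, i.e. sl(9).

A_8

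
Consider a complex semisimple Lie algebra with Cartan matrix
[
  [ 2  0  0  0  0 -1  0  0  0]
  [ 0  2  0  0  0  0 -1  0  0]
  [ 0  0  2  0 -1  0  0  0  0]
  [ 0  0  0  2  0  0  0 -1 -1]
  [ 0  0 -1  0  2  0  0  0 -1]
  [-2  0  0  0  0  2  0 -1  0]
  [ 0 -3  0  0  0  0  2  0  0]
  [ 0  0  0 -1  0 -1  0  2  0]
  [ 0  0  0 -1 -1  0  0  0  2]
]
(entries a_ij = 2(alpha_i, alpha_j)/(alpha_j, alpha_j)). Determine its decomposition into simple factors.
The diagram associated to this matrix has two connected components: the simple roots {alpha_1, alpha_3, alpha_4, alpha_5, alpha_6, alpha_8, alpha_9} form a chain of 7 nodes with a double edge at one end; the terminal node there is the unique short simple root (B_7), and {alpha_2, alpha_7} form two nodes joined by a triple edge (G_2). A semisimple Lie algebra decomposes uniquely as the direct sum of simple ideals, one per connected component of its Dynkin diagram, so g ≅ B_7 ⊕ G_2 (dimension 105 + 14 = 119).

B_7 ⊕ G_2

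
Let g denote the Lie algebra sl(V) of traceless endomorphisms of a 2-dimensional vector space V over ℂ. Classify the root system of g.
This is sl(2), which has dimension 2^2 - 1 = 3 and rank 2 - 1 = 1 (a Cartan subalgebra is the diagonal traceless matrices). In the classification of classical Lie algebras, the special linear algebra sl(n+1) has type A_n; here n = 1, so the Dynkin diagram is a chain of 1 nodes with single edges (A_1). Hence the type is A_1.

A_1 (sl(2))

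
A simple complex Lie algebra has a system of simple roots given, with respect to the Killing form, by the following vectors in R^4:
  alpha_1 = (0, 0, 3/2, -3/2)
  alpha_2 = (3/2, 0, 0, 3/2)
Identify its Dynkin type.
A_2 (sl(3))

Compute the Cartan integers a_ij = 2(alpha_i, alpha_j)/(alpha_j, alpha_j); the resulting 2x2 Cartan matrix is
[[2, -1], [-1, 2]].
All simple roots have the same length, so the diagram is simply laced. The associated Dynkin diagram is a chain of 2 nodes with single edges (A_2), so the type is A_2 (the algebra sl(3)).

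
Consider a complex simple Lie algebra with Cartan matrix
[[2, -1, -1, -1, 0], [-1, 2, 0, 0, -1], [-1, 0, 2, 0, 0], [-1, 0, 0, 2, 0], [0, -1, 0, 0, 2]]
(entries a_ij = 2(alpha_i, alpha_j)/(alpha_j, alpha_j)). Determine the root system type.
D5

The matrix has rank 5 with 2's on the diagonal. Reading the off-diagonal entries as Dynkin edges (a single edge where a_ij = a_ji = -1; a double or triple edge where a_ij * a_ji = 2 or 3), the diagram is a chain of 3 nodes with a fork of two nodes at one end (D_5). One simple-root ordering that puts it in standard form is (alpha_5, alpha_2, alpha_1, alpha_4, alpha_3). So the algebra is type D_5, i.e. so(10).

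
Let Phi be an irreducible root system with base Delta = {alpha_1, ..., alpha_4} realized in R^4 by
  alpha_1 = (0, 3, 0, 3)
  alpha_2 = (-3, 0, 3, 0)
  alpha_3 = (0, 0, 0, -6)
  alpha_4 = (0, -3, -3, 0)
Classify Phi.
C_4 (sp(8))

Compute the Cartan integers a_ij = 2(alpha_i, alpha_j)/(alpha_j, alpha_j); the resulting 4x4 Cartan matrix is
[[2, 0, -1, -1], [0, 2, 0, -1], [-2, 0, 2, 0], [-1, -1, 0, 2]].
The roots have two lengths (squared-length ratio 2:1); the short ones are alpha_{1,2,4}. The associated Dynkin diagram is a chain of 4 nodes with a double edge at one end; the terminal node there is the unique long simple root (C_4), so the type is C_4 (the algebra sp(8)).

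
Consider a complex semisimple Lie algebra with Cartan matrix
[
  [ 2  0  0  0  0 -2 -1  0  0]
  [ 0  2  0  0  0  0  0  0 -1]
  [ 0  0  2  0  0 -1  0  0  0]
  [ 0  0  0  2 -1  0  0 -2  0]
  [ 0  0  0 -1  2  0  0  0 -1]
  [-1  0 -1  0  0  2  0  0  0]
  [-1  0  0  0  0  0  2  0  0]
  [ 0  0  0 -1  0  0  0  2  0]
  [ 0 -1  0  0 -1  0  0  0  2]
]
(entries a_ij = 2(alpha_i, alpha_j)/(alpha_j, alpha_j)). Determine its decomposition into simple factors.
B_5 ⊕ F_4

The diagram associated to this matrix has two connected components: the simple roots {alpha_2, alpha_4, alpha_5, alpha_8, alpha_9} form a chain of 5 nodes with a double edge at one end; the terminal node there is the unique short simple root (B_5), and {alpha_1, alpha_3, alpha_6, alpha_7} form a chain of 4 nodes with a double edge between the middle two (F_4). A semisimple Lie algebra decomposes uniquely as the direct sum of simple ideals, one per connected component of its Dynkin diagram, so g ≅ B_5 ⊕ F_4 (dimension 55 + 52 = 107).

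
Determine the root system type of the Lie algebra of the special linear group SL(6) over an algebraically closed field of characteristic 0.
This is sl(6), which has dimension 6^2 - 1 = 35 and rank 6 - 1 = 5 (a Cartan subalgebra is the diagonal traceless matrices). In the classification of classical Lie algebras, the special linear algebra sl(n+1) has type A_n; here n = 5, so the Dynkin diagram is a chain of 5 nodes with single edges (A_5). Hence the type is A_5.

A5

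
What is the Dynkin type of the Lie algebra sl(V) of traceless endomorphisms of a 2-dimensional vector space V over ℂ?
This is sl(2), which has dimension 2^2 - 1 = 3 and rank 2 - 1 = 1 (a Cartan subalgebra is the diagonal traceless matrices). In the classification of classical Lie algebras, the special linear algebra sl(n+1) has type A_n; here n = 1, so the Dynkin diagram is a chain of 1 nodes with single edges (A_1). Hence the type is A_1.

type A_1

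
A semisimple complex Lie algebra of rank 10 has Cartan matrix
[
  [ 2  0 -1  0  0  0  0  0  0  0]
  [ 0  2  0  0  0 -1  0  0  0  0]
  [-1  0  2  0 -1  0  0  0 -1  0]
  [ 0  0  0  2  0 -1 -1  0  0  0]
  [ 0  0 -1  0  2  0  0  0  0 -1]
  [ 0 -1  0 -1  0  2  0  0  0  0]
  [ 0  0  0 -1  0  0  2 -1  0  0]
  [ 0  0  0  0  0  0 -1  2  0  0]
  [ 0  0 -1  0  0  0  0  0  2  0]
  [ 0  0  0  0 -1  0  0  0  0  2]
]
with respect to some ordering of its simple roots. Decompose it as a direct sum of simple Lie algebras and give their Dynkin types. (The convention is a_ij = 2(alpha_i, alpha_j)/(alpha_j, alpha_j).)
The diagram associated to this matrix has two connected components: the simple roots {alpha_2, alpha_4, alpha_6, alpha_7, alpha_8} form a chain of 5 nodes with single edges (A_5), and {alpha_1, alpha_3, alpha_5, alpha_9, alpha_10} form a chain of 3 nodes with a fork of two nodes at one end (D_5). A semisimple Lie algebra decomposes uniquely as the direct sum of simple ideals, one per connected component of its Dynkin diagram, so g ≅ A_5 ⊕ D_5 (dimension 35 + 45 = 80).

A5 ⊕ D5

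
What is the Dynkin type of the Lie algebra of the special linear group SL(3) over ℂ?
A_2 (sl(3))

This is sl(3), which has dimension 3^2 - 1 = 8 and rank 3 - 1 = 2 (a Cartan subalgebra is the diagonal traceless matrices). In the classification of classical Lie algebras, the special linear algebra sl(n+1) has type A_n; here n = 2, so the Dynkin diagram is a chain of 2 nodes with single edges (A_2). Hence the type is A_2.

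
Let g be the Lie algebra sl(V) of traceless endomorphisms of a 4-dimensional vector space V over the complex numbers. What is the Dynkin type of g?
This is sl(4), which has dimension 4^2 - 1 = 15 and rank 4 - 1 = 3 (a Cartan subalgebra is the diagonal traceless matrices). In the classification of classical Lie algebras, the special linear algebra sl(n+1) has type A_n; here n = 3, so the Dynkin diagram is a chain of 3 nodes with single edges (A_3). Hence the type is A_3.

A_3 (sl(4))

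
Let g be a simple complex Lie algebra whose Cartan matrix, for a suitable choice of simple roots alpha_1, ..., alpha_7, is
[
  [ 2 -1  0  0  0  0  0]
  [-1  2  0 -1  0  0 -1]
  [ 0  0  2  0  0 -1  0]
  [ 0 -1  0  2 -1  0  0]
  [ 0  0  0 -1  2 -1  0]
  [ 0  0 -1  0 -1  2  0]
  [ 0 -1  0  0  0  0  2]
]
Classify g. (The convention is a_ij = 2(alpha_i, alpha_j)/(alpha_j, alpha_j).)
The matrix has rank 7 with 2's on the diagonal. Reading the off-diagonal entries as Dynkin edges (a single edge where a_ij = a_ji = -1; a double or triple edge where a_ij * a_ji = 2 or 3), the diagram is a chain of 5 nodes with a fork of two nodes at one end (D_7). One simple-root ordering that puts it in standard form is (alpha_3, alpha_6, alpha_5, alpha_4, alpha_2, alpha_1, alpha_7). So the algebra is type D_7, i.e. so(14).

D7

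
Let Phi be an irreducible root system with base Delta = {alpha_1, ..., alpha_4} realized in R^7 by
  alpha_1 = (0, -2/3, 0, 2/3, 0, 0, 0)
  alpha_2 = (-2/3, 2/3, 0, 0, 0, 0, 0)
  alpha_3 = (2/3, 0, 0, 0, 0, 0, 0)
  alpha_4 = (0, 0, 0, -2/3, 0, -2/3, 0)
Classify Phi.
type B_4

Compute the Cartan integers a_ij = 2(alpha_i, alpha_j)/(alpha_j, alpha_j); the resulting 4x4 Cartan matrix is
[[2, -1, 0, -1], [-1, 2, -2, 0], [0, -1, 2, 0], [-1, 0, 0, 2]].
The roots have two lengths (squared-length ratio 2:1); the short ones are alpha_{3}. The associated Dynkin diagram is a chain of 4 nodes with a double edge at one end; the terminal node there is the unique short simple root (B_4), so the type is B_4 (the algebra so(9)).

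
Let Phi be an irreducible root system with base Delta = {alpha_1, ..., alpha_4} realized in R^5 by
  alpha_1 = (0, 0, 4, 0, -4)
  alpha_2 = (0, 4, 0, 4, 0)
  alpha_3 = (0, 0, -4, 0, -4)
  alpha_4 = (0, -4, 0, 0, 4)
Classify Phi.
Compute the Cartan integers a_ij = 2(alpha_i, alpha_j)/(alpha_j, alpha_j); the resulting 4x4 Cartan matrix is
[[2, 0, 0, -1], [0, 2, 0, -1], [0, 0, 2, -1], [-1, -1, -1, 2]].
All simple roots have the same length, so the diagram is simply laced. The associated Dynkin diagram is a chain of 2 nodes with a fork of two nodes at one end (D_4), so the type is D_4 (the algebra so(8)).

D4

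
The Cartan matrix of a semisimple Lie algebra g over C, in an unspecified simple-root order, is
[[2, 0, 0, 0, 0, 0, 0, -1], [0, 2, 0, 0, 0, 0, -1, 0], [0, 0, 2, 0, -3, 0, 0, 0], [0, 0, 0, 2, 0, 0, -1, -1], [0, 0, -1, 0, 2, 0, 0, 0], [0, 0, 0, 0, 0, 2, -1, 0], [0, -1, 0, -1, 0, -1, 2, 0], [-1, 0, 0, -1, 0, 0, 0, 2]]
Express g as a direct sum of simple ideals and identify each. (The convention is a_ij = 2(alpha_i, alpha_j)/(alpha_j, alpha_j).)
The diagram associated to this matrix has two connected components: the simple roots {alpha_1, alpha_2, alpha_4, alpha_6, alpha_7, alpha_8} form a chain of 4 nodes with a fork of two nodes at one end (D_6), and {alpha_3, alpha_5} form two nodes joined by a triple edge (G_2). A semisimple Lie algebra decomposes uniquely as the direct sum of simple ideals, one per connected component of its Dynkin diagram, so g ≅ D_6 ⊕ G_2 (dimension 66 + 14 = 80).

D6 ⊕ G2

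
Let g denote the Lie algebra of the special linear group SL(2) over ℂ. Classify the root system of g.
type A_1

This is sl(2), which has dimension 2^2 - 1 = 3 and rank 2 - 1 = 1 (a Cartan subalgebra is the diagonal traceless matrices). In the classification of classical Lie algebras, the special linear algebra sl(n+1) has type A_n; here n = 1, so the Dynkin diagram is a chain of 1 nodes with single edges (A_1). Hence the type is A_1.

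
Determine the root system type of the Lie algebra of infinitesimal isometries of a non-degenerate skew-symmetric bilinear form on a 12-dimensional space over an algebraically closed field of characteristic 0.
This is sp(12), which has dimension 12(12+1)/2 = 78 and rank 12/2 = 6. In the classification of classical Lie algebras, the symplectic algebra sp(2n) has type C_n; here n = 6, so the Dynkin diagram is a chain of 6 nodes with a double edge at one end; the terminal node there is the unique long simple root (C_6). Hence the type is C_6.

C6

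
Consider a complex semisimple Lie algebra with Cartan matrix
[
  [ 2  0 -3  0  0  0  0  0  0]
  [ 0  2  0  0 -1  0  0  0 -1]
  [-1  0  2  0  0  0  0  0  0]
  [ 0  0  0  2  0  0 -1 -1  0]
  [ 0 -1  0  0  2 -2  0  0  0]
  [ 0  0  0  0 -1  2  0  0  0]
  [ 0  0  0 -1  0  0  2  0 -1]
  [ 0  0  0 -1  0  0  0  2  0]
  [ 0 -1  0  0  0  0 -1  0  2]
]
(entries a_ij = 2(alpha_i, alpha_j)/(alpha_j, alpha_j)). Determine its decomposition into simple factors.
B_7 (so(15)) + G_2

The diagram associated to this matrix has two connected components: the simple roots {alpha_2, alpha_4, alpha_5, alpha_6, alpha_7, alpha_8, alpha_9} form a chain of 7 nodes with a double edge at one end; the terminal node there is the unique short simple root (B_7), and {alpha_1, alpha_3} form two nodes joined by a triple edge (G_2). A semisimple Lie algebra decomposes uniquely as the direct sum of simple ideals, one per connected component of its Dynkin diagram, so g ≅ B_7 ⊕ G_2 (dimension 105 + 14 = 119).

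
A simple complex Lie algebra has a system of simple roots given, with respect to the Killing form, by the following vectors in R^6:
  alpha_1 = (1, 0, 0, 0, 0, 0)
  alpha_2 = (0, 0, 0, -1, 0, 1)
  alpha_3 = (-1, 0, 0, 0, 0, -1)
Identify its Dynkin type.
Compute the Cartan integers a_ij = 2(alpha_i, alpha_j)/(alpha_j, alpha_j); the resulting 3x3 Cartan matrix is
[[2, 0, -1], [0, 2, -1], [-2, -1, 2]].
The roots have two lengths (squared-length ratio 2:1); the short ones are alpha_{1}. The associated Dynkin diagram is a chain of 3 nodes with a double edge at one end; the terminal node there is the unique short simple root (B_3), so the type is B_3 (the algebra so(7)).

B_3 (so(7))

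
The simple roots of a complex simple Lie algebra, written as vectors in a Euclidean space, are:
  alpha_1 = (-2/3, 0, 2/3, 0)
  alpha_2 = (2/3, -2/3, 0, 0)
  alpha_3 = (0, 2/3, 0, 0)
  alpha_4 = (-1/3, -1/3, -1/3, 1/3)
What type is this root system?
F_4

Compute the Cartan integers a_ij = 2(alpha_i, alpha_j)/(alpha_j, alpha_j); the resulting 4x4 Cartan matrix is
[[2, -1, 0, 0], [-1, 2, -2, 0], [0, -1, 2, -1], [0, 0, -1, 2]].
The roots have two lengths (squared-length ratio 2:1); the short ones are alpha_{3,4}. The associated Dynkin diagram is a chain of 4 nodes with a double edge between the middle two (F_4), so the type is F_4.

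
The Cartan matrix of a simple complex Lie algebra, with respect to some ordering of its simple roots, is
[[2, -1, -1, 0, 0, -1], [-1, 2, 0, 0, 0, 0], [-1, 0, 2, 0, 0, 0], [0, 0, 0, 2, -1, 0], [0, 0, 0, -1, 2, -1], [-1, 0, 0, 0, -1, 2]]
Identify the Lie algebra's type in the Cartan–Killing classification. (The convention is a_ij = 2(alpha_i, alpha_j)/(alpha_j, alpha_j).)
D_6 (so(12))

The matrix has rank 6 with 2's on the diagonal. Reading the off-diagonal entries as Dynkin edges (a single edge where a_ij = a_ji = -1; a double or triple edge where a_ij * a_ji = 2 or 3), the diagram is a chain of 4 nodes with a fork of two nodes at one end (D_6). One simple-root ordering that puts it in standard form is (alpha_4, alpha_5, alpha_6, alpha_1, alpha_3, alpha_2). So the algebra is type D_6, i.e. so(12).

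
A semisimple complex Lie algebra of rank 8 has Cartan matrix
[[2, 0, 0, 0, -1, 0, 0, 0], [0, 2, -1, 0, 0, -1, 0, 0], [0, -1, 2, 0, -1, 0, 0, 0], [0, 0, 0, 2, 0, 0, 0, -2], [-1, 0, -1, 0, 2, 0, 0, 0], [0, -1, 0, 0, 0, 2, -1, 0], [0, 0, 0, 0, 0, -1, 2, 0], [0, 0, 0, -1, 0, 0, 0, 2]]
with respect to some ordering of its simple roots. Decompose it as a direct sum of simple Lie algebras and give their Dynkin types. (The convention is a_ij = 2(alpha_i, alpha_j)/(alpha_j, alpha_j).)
A6 + B2

The diagram associated to this matrix has two connected components: the simple roots {alpha_1, alpha_2, alpha_3, alpha_5, alpha_6, alpha_7} form a chain of 6 nodes with single edges (A_6), and {alpha_4, alpha_8} form a chain of 2 nodes with a double edge at one end; the terminal node there is the unique short simple root (B_2). A semisimple Lie algebra decomposes uniquely as the direct sum of simple ideals, one per connected component of its Dynkin diagram, so g ≅ A_6 ⊕ B_2 (dimension 48 + 10 = 58).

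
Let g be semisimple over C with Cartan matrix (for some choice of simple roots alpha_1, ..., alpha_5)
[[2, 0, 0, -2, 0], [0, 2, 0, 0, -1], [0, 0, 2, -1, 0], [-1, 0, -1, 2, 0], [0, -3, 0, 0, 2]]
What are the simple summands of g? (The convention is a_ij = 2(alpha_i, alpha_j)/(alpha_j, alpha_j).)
C3 + G2

The diagram associated to this matrix has two connected components: the simple roots {alpha_1, alpha_3, alpha_4} form a chain of 3 nodes with a double edge at one end; the terminal node there is the unique long simple root (C_3), and {alpha_2, alpha_5} form two nodes joined by a triple edge (G_2). A semisimple Lie algebra decomposes uniquely as the direct sum of simple ideals, one per connected component of its Dynkin diagram, so g ≅ C_3 ⊕ G_2 (dimension 21 + 14 = 35).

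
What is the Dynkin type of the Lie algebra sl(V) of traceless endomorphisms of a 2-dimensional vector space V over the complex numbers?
This is sl(2), which has dimension 2^2 - 1 = 3 and rank 2 - 1 = 1 (a Cartan subalgebra is the diagonal traceless matrices). In the classification of classical Lie algebras, the special linear algebra sl(n+1) has type A_n; here n = 1, so the Dynkin diagram is a chain of 1 nodes with single edges (A_1). Hence the type is A_1.

type A_1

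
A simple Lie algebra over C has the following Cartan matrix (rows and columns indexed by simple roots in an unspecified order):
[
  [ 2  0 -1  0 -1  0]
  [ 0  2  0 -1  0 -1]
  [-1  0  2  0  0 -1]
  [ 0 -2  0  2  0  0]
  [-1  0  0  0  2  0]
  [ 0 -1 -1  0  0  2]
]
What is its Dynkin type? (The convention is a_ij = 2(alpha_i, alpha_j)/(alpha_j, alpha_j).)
C6

The matrix has rank 6 with 2's on the diagonal. Reading the off-diagonal entries as Dynkin edges (a single edge where a_ij = a_ji = -1; a double or triple edge where a_ij * a_ji = 2 or 3), the diagram is a chain of 6 nodes with a double edge at one end; the terminal node there is the unique long simple root (C_6). One simple-root ordering that puts it in standard form is (alpha_5, alpha_1, alpha_3, alpha_6, alpha_2, alpha_4). So the algebra is type C_6, i.e. sp(12).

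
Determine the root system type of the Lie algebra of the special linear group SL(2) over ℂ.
This is sl(2), which has dimension 2^2 - 1 = 3 and rank 2 - 1 = 1 (a Cartan subalgebra is the diagonal traceless matrices). In the classification of classical Lie algebras, the special linear algebra sl(n+1) has type A_n; here n = 1, so the Dynkin diagram is a chain of 1 nodes with single edges (A_1). Hence the type is A_1.

A1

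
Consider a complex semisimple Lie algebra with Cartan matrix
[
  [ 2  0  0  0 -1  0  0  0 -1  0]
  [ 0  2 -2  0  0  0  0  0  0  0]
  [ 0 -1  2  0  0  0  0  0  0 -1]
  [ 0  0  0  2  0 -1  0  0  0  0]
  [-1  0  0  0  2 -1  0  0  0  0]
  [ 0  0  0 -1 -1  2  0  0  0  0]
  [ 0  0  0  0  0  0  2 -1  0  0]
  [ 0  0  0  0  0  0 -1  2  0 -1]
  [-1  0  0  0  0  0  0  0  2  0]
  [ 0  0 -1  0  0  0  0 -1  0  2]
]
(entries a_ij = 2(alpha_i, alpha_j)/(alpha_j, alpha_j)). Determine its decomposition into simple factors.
The diagram associated to this matrix has two connected components: the simple roots {alpha_1, alpha_4, alpha_5, alpha_6, alpha_9} form a chain of 5 nodes with single edges (A_5), and {alpha_2, alpha_3, alpha_7, alpha_8, alpha_10} form a chain of 5 nodes with a double edge at one end; the terminal node there is the unique long simple root (C_5). A semisimple Lie algebra decomposes uniquely as the direct sum of simple ideals, one per connected component of its Dynkin diagram, so g ≅ A_5 ⊕ C_5 (dimension 35 + 55 = 90).

type A_5 + type C_5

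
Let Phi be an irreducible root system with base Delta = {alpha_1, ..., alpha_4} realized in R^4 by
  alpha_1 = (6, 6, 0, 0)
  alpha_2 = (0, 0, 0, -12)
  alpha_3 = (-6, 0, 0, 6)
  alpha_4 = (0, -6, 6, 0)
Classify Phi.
C_4 (sp(8))

Compute the Cartan integers a_ij = 2(alpha_i, alpha_j)/(alpha_j, alpha_j); the resulting 4x4 Cartan matrix is
[[2, 0, -1, -1], [0, 2, -2, 0], [-1, -1, 2, 0], [-1, 0, 0, 2]].
The roots have two lengths (squared-length ratio 2:1); the short ones are alpha_{1,3,4}. The associated Dynkin diagram is a chain of 4 nodes with a double edge at one end; the terminal node there is the unique long simple root (C_4), so the type is C_4 (the algebra sp(8)).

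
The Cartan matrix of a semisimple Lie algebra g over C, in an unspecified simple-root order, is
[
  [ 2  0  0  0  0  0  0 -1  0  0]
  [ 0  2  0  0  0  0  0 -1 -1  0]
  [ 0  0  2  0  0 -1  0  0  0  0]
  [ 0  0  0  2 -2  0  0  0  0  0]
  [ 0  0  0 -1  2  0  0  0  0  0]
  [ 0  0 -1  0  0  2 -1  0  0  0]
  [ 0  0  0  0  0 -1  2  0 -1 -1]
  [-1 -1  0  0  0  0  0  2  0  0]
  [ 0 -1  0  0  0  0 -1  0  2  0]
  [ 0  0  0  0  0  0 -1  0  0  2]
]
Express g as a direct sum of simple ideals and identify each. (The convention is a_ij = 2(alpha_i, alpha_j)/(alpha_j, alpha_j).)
type B_2 ⊕ type E_8

The diagram associated to this matrix has two connected components: the simple roots {alpha_4, alpha_5} form a chain of 2 nodes with a double edge at one end; the terminal node there is the unique short simple root (B_2), and {alpha_1, alpha_2, alpha_3, alpha_6, alpha_7, alpha_8, alpha_9, alpha_10} form a chain of 7 nodes with one extra node attached to the third node from one end (E_8). A semisimple Lie algebra decomposes uniquely as the direct sum of simple ideals, one per connected component of its Dynkin diagram, so g ≅ B_2 ⊕ E_8 (dimension 10 + 248 = 258).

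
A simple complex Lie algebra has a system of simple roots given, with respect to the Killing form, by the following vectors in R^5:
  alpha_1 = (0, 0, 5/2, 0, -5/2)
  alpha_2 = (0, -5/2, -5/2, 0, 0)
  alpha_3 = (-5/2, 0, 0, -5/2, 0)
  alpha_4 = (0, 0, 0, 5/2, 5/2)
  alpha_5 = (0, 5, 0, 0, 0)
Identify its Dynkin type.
Compute the Cartan integers a_ij = 2(alpha_i, alpha_j)/(alpha_j, alpha_j); the resulting 5x5 Cartan matrix is
[[2, -1, 0, -1, 0], [-1, 2, 0, 0, -1], [0, 0, 2, -1, 0], [-1, 0, -1, 2, 0], [0, -2, 0, 0, 2]].
The roots have two lengths (squared-length ratio 2:1); the short ones are alpha_{1,2,3,4}. The associated Dynkin diagram is a chain of 5 nodes with a double edge at one end; the terminal node there is the unique long simple root (C_5), so the type is C_5 (the algebra sp(10)).

type C_5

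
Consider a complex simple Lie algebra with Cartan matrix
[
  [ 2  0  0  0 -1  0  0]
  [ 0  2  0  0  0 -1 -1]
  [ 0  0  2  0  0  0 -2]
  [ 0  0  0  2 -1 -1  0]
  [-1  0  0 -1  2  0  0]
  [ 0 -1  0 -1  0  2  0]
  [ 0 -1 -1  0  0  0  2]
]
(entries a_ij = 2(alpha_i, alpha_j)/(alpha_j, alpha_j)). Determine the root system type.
type C_7

The matrix has rank 7 with 2's on the diagonal. Reading the off-diagonal entries as Dynkin edges (a single edge where a_ij = a_ji = -1; a double or triple edge where a_ij * a_ji = 2 or 3), the diagram is a chain of 7 nodes with a double edge at one end; the terminal node there is the unique long simple root (C_7). One simple-root ordering that puts it in standard form is (alpha_1, alpha_5, alpha_4, alpha_6, alpha_2, alpha_7, alpha_3). So the algebra is type C_7, i.e. sp(14).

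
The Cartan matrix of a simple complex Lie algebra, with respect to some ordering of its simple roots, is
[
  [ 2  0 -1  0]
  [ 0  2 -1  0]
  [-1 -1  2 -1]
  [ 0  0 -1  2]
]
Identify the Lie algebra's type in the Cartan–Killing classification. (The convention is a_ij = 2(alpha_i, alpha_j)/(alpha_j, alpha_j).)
D_4

The matrix has rank 4 with 2's on the diagonal. Reading the off-diagonal entries as Dynkin edges (a single edge where a_ij = a_ji = -1; a double or triple edge where a_ij * a_ji = 2 or 3), the diagram is a chain of 2 nodes with a fork of two nodes at one end (D_4). One simple-root ordering that puts it in standard form is (alpha_4, alpha_3, alpha_2, alpha_1). So the algebra is type D_4, i.e. so(8).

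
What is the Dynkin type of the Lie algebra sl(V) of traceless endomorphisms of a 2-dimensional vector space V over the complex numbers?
type A_1

This is sl(2), which has dimension 2^2 - 1 = 3 and rank 2 - 1 = 1 (a Cartan subalgebra is the diagonal traceless matrices). In the classification of classical Lie algebras, the special linear algebra sl(n+1) has type A_n; here n = 1, so the Dynkin diagram is a chain of 1 nodes with single edges (A_1). Hence the type is A_1.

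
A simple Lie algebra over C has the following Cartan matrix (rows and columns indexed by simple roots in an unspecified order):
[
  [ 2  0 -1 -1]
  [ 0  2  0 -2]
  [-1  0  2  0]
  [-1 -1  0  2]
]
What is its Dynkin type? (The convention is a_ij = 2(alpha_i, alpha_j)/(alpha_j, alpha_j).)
The matrix has rank 4 with 2's on the diagonal. Reading the off-diagonal entries as Dynkin edges (a single edge where a_ij = a_ji = -1; a double or triple edge where a_ij * a_ji = 2 or 3), the diagram is a chain of 4 nodes with a double edge at one end; the terminal node there is the unique long simple root (C_4). One simple-root ordering that puts it in standard form is (alpha_3, alpha_1, alpha_4, alpha_2). So the algebra is type C_4, i.e. sp(8).

type C_4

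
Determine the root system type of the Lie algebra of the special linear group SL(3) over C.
This is sl(3), which has dimension 3^2 - 1 = 8 and rank 3 - 1 = 2 (a Cartan subalgebra is the diagonal traceless matrices). In the classification of classical Lie algebras, the special linear algebra sl(n+1) has type A_n; here n = 2, so the Dynkin diagram is a chain of 2 nodes with single edges (A_2). Hence the type is A_2.

A2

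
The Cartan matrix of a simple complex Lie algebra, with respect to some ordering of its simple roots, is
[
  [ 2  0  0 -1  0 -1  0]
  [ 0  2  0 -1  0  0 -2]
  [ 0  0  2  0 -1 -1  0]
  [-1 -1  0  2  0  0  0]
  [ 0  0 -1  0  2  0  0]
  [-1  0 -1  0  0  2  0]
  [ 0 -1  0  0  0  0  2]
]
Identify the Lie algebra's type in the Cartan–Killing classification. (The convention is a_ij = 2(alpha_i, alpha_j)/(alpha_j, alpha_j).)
The matrix has rank 7 with 2's on the diagonal. Reading the off-diagonal entries as Dynkin edges (a single edge where a_ij = a_ji = -1; a double or triple edge where a_ij * a_ji = 2 or 3), the diagram is a chain of 7 nodes with a double edge at one end; the terminal node there is the unique short simple root (B_7). One simple-root ordering that puts it in standard form is (alpha_5, alpha_3, alpha_6, alpha_1, alpha_4, alpha_2, alpha_7). So the algebra is type B_7, i.e. so(15).

B_7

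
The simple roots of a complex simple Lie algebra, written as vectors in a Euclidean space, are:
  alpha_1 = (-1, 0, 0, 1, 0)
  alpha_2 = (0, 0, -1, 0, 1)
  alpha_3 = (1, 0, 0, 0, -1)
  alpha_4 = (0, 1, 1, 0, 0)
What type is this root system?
Compute the Cartan integers a_ij = 2(alpha_i, alpha_j)/(alpha_j, alpha_j); the resulting 4x4 Cartan matrix is
[[2, 0, -1, 0], [0, 2, -1, -1], [-1, -1, 2, 0], [0, -1, 0, 2]].
All simple roots have the same length, so the diagram is simply laced. The associated Dynkin diagram is a chain of 4 nodes with single edges (A_4), so the type is A_4 (the algebra sl(5)).

A_4 (sl(5))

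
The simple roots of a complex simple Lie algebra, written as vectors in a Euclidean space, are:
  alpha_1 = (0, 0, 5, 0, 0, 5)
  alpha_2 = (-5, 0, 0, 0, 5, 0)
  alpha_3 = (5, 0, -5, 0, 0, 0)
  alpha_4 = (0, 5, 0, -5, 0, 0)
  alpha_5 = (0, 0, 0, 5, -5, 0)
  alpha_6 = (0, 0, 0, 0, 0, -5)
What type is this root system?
Compute the Cartan integers a_ij = 2(alpha_i, alpha_j)/(alpha_j, alpha_j); the resulting 6x6 Cartan matrix is
[[2, 0, -1, 0, 0, -2], [0, 2, -1, 0, -1, 0], [-1, -1, 2, 0, 0, 0], [0, 0, 0, 2, -1, 0], [0, -1, 0, -1, 2, 0], [-1, 0, 0, 0, 0, 2]].
The roots have two lengths (squared-length ratio 2:1); the short ones are alpha_{6}. The associated Dynkin diagram is a chain of 6 nodes with a double edge at one end; the terminal node there is the unique short simple root (B_6), so the type is B_6 (the algebra so(13)).

B6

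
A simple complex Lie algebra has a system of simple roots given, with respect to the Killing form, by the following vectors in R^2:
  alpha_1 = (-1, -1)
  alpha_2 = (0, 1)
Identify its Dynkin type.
Compute the Cartan integers a_ij = 2(alpha_i, alpha_j)/(alpha_j, alpha_j); the resulting 2x2 Cartan matrix is
[[2, -2], [-1, 2]].
The roots have two lengths (squared-length ratio 2:1); the short ones are alpha_{2}. The associated Dynkin diagram is a chain of 2 nodes with a double edge at one end; the terminal node there is the unique short simple root (B_2), so the type is B_2 (the algebra so(5)).

type B_2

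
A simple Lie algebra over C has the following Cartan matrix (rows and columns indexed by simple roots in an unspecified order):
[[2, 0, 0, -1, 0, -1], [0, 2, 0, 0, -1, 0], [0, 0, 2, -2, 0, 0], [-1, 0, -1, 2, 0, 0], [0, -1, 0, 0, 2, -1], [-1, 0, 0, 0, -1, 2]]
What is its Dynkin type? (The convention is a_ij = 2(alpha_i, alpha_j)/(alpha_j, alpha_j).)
The matrix has rank 6 with 2's on the diagonal. Reading the off-diagonal entries as Dynkin edges (a single edge where a_ij = a_ji = -1; a double or triple edge where a_ij * a_ji = 2 or 3), the diagram is a chain of 6 nodes with a double edge at one end; the terminal node there is the unique long simple root (C_6). One simple-root ordering that puts it in standard form is (alpha_2, alpha_5, alpha_6, alpha_1, alpha_4, alpha_3). So the algebra is type C_6, i.e. sp(12).

C_6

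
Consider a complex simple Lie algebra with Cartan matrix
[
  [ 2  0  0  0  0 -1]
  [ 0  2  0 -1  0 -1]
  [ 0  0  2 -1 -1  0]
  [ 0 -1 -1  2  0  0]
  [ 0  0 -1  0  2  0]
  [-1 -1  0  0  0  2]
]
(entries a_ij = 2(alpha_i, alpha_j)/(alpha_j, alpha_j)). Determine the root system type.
The matrix has rank 6 with 2's on the diagonal. Reading the off-diagonal entries as Dynkin edges (a single edge where a_ij = a_ji = -1; a double or triple edge where a_ij * a_ji = 2 or 3), the diagram is a chain of 6 nodes with single edges (A_6). One simple-root ordering that puts it in standard form is (alpha_1, alpha_6, alpha_2, alpha_4, alpha_3, alpha_5). So the algebra is type A_6, i.e. sl(7).

type A_6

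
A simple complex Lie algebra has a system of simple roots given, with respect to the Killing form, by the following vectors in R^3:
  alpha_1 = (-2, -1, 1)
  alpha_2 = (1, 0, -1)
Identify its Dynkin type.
Compute the Cartan integers a_ij = 2(alpha_i, alpha_j)/(alpha_j, alpha_j); the resulting 2x2 Cartan matrix is
[[2, -3], [-1, 2]].
The roots have two lengths (squared-length ratio 3:1); the short ones are alpha_{2}. The associated Dynkin diagram is two nodes joined by a triple edge (G_2), so the type is G_2.

G_2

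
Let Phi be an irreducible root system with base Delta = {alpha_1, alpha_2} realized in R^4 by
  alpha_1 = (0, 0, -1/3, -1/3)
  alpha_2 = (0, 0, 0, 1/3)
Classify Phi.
type B_2

Compute the Cartan integers a_ij = 2(alpha_i, alpha_j)/(alpha_j, alpha_j); the resulting 2x2 Cartan matrix is
[[2, -2], [-1, 2]].
The roots have two lengths (squared-length ratio 2:1); the short ones are alpha_{2}. The associated Dynkin diagram is a chain of 2 nodes with a double edge at one end; the terminal node there is the unique short simple root (B_2), so the type is B_2 (the algebra so(5)).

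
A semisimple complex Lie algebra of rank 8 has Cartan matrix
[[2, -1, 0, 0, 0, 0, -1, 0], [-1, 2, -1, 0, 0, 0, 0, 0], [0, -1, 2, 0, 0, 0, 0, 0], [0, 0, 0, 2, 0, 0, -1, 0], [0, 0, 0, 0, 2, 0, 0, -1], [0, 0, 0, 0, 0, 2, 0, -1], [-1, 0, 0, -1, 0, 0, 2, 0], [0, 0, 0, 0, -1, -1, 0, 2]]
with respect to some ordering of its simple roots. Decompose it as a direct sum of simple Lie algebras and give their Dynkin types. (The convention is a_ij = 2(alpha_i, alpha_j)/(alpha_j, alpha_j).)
A_3 ⊕ A_5

The diagram associated to this matrix has two connected components: the simple roots {alpha_5, alpha_6, alpha_8} form a chain of 3 nodes with single edges (A_3), and {alpha_1, alpha_2, alpha_3, alpha_4, alpha_7} form a chain of 5 nodes with single edges (A_5). A semisimple Lie algebra decomposes uniquely as the direct sum of simple ideals, one per connected component of its Dynkin diagram, so g ≅ A_3 ⊕ A_5 (dimension 15 + 35 = 50).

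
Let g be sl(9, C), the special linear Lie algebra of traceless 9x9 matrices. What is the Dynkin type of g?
This is sl(9), which has dimension 9^2 - 1 = 80 and rank 9 - 1 = 8 (a Cartan subalgebra is the diagonal traceless matrices). In the classification of classical Lie algebras, the special linear algebra sl(n+1) has type A_n; here n = 8, so the Dynkin diagram is a chain of 8 nodes with single edges (A_8). Hence the type is A_8.

A8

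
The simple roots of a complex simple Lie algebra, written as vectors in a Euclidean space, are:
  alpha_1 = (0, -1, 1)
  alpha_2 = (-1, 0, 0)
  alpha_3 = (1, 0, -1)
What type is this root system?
B3

Compute the Cartan integers a_ij = 2(alpha_i, alpha_j)/(alpha_j, alpha_j); the resulting 3x3 Cartan matrix is
[[2, 0, -1], [0, 2, -1], [-1, -2, 2]].
The roots have two lengths (squared-length ratio 2:1); the short ones are alpha_{2}. The associated Dynkin diagram is a chain of 3 nodes with a double edge at one end; the terminal node there is the unique short simple root (B_3), so the type is B_3 (the algebra so(7)).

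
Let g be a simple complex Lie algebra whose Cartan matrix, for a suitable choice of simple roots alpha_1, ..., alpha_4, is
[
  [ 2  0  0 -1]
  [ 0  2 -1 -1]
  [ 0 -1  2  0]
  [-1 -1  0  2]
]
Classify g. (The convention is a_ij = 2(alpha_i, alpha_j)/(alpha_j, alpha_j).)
The matrix has rank 4 with 2's on the diagonal. Reading the off-diagonal entries as Dynkin edges (a single edge where a_ij = a_ji = -1; a double or triple edge where a_ij * a_ji = 2 or 3), the diagram is a chain of 4 nodes with single edges (A_4). One simple-root ordering that puts it in standard form is (alpha_3, alpha_2, alpha_4, alpha_1). So the algebra is type A_4, i.e. sl(5).

A4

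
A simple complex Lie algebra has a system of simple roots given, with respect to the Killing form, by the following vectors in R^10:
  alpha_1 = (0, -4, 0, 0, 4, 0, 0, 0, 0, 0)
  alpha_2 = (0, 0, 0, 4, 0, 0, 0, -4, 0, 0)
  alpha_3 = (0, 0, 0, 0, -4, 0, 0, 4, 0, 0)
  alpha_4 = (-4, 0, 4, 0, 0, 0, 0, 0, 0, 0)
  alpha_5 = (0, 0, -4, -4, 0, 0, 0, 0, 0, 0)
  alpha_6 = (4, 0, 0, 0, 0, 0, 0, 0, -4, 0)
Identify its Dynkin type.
Compute the Cartan integers a_ij = 2(alpha_i, alpha_j)/(alpha_j, alpha_j); the resulting 6x6 Cartan matrix is
[[2, 0, -1, 0, 0, 0], [0, 2, -1, 0, -1, 0], [-1, -1, 2, 0, 0, 0], [0, 0, 0, 2, -1, -1], [0, -1, 0, -1, 2, 0], [0, 0, 0, -1, 0, 2]].
All simple roots have the same length, so the diagram is simply laced. The associated Dynkin diagram is a chain of 6 nodes with single edges (A_6), so the type is A_6 (the algebra sl(7)).

A_6 (sl(7))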